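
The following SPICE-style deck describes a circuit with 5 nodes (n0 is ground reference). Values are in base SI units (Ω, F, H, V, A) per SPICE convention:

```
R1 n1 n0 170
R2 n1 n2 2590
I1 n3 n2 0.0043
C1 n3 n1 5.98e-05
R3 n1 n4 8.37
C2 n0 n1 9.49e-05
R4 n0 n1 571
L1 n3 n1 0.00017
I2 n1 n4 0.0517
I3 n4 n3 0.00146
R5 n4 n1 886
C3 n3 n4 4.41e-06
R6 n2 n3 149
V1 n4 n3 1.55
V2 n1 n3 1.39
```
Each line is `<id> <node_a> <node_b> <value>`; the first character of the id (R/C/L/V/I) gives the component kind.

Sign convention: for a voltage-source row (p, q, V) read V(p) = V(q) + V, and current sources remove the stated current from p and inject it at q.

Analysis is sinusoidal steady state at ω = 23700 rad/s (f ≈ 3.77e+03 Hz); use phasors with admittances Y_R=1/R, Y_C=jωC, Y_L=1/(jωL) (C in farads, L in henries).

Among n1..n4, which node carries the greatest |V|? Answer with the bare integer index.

3

MNA unknowns: 4 node voltages V₁..V_4 plus 2 source currents (V1, V2)
R1: Y=0.005882+0.000j on G[1,0]
R2: Y=0.0003861+0.000j on G[1,2]
I1: z[3]−=0.0043, z[2]+=0.0043
C1: Y=0.000+1.417j on G[3,1]
R3: Y=0.1195+0.000j on G[1,4]
C2: Y=0.000+2.249j on G[0,1]
R4: Y=0.001751+0.000j on G[0,1]
L1: Y=0.000-0.2482j on G[3,1]
I2: z[1]−=0.0517, z[4]+=0.0517
I3: z[4]−=0.00146, z[3]+=0.00146
R5: Y=0.001129+0.000j on G[4,1]
C3: Y=0.000+0.1045j on G[3,4]
R6: Y=0.006711+0.000j on G[2,3]
V1: row V4−V3=1.55, i_V1 at 4,3
V2: row V1−V3=1.39, i_V2 at 1,3
solve → V1=0.000+0.000j, V2=-0.7085+0.000j, V3=-1.390+0.000j, V4=0.1600+0.000j
aux → i_V1=0.03094-0.1620j, i_V2=-0.03268-1.625j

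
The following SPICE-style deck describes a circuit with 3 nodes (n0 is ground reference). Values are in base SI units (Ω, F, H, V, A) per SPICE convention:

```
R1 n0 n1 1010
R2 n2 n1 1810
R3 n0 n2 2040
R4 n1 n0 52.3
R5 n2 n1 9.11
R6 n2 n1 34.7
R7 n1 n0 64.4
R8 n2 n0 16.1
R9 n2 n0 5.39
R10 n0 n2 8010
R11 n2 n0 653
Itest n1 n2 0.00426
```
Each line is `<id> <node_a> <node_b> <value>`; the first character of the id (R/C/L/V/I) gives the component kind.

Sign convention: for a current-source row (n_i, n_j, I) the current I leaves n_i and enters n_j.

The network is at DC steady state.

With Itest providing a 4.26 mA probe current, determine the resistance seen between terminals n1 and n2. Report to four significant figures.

Apply KCL at each of the 2 non-ground nodes and solve the resulting linear system.
Node n1: branches {R1, R2, R4, R5, R6, R7, Itest} → V_1 = -0.02189
Node n2: branches {R2, R3, R5, R6, R8, R9, R10, R11, Itest} → V_2 = 0.003123

R_eq = 5.871 Ω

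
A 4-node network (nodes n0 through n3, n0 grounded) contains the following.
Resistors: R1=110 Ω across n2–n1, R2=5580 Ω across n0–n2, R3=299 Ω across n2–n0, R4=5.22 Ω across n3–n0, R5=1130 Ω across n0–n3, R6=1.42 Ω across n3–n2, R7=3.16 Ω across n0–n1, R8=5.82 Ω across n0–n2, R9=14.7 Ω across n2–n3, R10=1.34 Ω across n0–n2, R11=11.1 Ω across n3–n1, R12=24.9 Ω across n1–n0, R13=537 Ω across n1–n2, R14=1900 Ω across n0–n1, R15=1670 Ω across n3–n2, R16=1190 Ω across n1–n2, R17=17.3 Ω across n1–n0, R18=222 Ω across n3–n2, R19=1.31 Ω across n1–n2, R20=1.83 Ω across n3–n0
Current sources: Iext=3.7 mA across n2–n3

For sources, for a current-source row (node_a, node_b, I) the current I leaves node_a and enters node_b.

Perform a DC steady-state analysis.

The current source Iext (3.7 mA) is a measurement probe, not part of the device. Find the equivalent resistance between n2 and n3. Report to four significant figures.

R_eq = 0.7716 Ω

Apply KCL at each of the 3 non-ground nodes and solve the resulting linear system.
Node n1: branches {R1, R7, R11, R12, R13, R14, R16, R17, R19} → V_1 = -0.0005627
Node n2: branches {R1, R2, R3, R6, R8, R9, R10, R13, R15, R16, R18, R19, Iext} → V_2 = -0.001130
Node n3: branches {R4, R5, R6, R9, R11, R15, R18, R20, Iext} → V_3 = 0.001725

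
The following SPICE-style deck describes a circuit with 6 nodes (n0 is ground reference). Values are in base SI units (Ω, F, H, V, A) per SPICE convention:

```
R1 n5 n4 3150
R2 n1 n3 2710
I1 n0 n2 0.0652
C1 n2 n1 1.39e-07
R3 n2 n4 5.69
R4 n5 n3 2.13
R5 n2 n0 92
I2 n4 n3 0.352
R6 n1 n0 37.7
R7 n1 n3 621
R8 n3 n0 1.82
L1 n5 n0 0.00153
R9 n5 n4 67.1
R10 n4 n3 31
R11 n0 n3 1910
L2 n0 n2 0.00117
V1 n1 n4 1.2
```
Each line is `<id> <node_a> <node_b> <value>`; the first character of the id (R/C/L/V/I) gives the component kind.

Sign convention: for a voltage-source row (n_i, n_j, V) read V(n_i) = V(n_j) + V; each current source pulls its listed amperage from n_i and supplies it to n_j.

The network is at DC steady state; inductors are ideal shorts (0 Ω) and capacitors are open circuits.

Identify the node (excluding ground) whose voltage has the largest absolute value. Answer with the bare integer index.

4

MNA unknowns: 5 node voltages V₁..V_5 plus 3 source currents (L1, L2, V1)
R1: Y=0.0003175 on G[5,4]
R2: Y=0.0003690 on G[1,3]
I1: z[0]−=0.0652, z[2]+=0.0652
C1: Y=0.000 on G[2,1]
R3: Y=0.1757 on G[2,4]
R4: Y=0.4695 on G[5,3]
R5: Y=0.01087 on G[2,0]
I2: z[4]−=0.352, z[3]+=0.352
R6: Y=0.02653 on G[1,0]
R7: Y=0.001610 on G[1,3]
R8: Y=0.5495 on G[3,0]
L1: row V5−V0=0, i_L1 at 5,0
R9: Y=0.01490 on G[5,4]
R10: Y=0.03226 on G[4,3]
R11: Y=0.0005236 on G[0,3]
L2: row V0−V2=0, i_L2 at 0,2
V1: row V1−V4=1.2, i_V1 at 1,4
solve → V1=-0.2951, V2=0.000, V3=0.2877, V4=-1.495, V5=0.000
aux → i_L1=0.1123, i_L2=0.1976, i_V1=0.008980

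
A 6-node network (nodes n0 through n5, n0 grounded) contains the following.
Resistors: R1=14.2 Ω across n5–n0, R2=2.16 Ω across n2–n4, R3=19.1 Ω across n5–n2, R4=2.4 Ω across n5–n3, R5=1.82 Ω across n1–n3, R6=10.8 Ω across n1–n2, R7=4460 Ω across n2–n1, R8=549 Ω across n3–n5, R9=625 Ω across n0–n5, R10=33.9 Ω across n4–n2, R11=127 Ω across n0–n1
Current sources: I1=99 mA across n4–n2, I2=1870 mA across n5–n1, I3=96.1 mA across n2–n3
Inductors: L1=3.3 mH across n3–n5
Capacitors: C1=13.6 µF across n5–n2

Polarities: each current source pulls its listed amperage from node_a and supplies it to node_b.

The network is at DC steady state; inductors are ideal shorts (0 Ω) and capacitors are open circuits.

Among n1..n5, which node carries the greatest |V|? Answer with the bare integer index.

1

Apply KCL at each of the 5 non-ground nodes and solve the resulting linear system.
Node n1: branches {I2, R5, R6, R7, R11} → V_1 = 2.763
Node n2: branches {R2, I1, R3, C1, R6, R7, R10, I3} → V_2 = 0.9957
Node n3: branches {R4, R5, L1, R8, I3} → V_3 = -0.3021
Node n4: branches {R2, I1, R10} → V_4 = 0.7947
Node n5: branches {R1, R3, I2, R4, L1, C1, R8, R9} → V_5 = -0.3021
Source currents: i(L1)=1.780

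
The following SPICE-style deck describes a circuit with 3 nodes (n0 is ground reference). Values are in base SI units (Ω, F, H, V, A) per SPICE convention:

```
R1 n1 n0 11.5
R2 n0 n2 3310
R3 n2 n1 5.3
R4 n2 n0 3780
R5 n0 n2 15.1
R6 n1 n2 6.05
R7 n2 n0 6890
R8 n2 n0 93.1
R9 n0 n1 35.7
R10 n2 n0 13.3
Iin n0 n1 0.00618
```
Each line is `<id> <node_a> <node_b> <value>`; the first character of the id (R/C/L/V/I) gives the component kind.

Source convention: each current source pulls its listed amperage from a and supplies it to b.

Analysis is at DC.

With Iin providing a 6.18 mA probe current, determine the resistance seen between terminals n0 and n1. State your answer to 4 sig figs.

R_eq = 4.510 Ω

Apply KCL at each of the 2 non-ground nodes and solve the resulting linear system.
Node n1: branches {R1, R3, R6, R9, Iin} → V_1 = 0.02787
Node n2: branches {R2, R3, R4, R5, R6, R7, R8, R10} → V_2 = 0.01947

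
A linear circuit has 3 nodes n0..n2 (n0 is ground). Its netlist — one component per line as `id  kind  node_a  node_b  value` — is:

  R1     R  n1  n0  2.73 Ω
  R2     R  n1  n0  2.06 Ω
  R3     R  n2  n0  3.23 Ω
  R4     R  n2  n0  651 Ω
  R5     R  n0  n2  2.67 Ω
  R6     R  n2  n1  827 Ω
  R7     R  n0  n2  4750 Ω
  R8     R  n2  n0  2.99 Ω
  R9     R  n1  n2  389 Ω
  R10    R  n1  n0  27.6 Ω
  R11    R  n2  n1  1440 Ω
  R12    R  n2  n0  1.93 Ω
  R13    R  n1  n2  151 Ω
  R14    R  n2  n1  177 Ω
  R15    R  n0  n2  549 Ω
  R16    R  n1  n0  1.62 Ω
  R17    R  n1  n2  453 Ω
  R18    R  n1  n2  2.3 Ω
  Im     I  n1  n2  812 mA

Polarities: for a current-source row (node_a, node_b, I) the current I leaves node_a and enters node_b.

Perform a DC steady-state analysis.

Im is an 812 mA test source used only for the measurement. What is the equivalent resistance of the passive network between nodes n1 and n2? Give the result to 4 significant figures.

Apply KCL at each of the 2 non-ground nodes and solve the resulting linear system.
Node n1: branches {R1, R2, R6, R9, R10, R11, R13, R14, R16, R17, R18, Im} → V_1 = -0.3380
Node n2: branches {R3, R4, R5, R6, R7, R8, R9, R11, R12, R13, R14, R15, R17, R18, Im} → V_2 = 0.3303

R_eq = 0.8230 Ω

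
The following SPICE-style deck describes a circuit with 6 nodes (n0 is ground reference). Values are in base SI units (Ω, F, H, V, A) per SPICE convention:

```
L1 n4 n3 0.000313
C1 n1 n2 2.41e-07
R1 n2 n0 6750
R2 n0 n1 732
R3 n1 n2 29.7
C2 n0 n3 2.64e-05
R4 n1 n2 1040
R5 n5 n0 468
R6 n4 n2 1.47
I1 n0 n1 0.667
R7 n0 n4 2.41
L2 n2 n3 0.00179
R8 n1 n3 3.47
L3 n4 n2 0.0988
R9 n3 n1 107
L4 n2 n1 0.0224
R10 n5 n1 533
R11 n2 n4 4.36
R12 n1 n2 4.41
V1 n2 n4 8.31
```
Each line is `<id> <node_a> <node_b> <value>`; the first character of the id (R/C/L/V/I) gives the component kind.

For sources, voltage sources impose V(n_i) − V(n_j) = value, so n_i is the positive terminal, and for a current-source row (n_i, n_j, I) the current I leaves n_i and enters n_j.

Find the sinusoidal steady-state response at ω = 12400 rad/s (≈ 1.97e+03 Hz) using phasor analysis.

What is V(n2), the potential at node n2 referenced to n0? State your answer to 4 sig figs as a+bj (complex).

Apply KCL at each of the 5 non-ground nodes and solve the resulting linear system.
Node n1: branches {C1, R2, R3, R4, I1, R8, R9, L4, R10, R12} → V_1 = 6.309-3.039j
Node n2: branches {C1, R1, R3, R4, R6, L2, L3, L4, R11, R12, V1} → V_2 = 7.178-2.627j
Node n3: branches {L1, C2, L2, R8, R9} → V_3 = 3.353-3.423j
Node n4: branches {L1, R6, R7, L3, R11, V1} → V_4 = -1.132-2.627j
Node n5: branches {R5, R10} → V_5 = 2.950-1.421j
Source currents: i(V1)=-7.823+0.07231j

7.178-2.627j V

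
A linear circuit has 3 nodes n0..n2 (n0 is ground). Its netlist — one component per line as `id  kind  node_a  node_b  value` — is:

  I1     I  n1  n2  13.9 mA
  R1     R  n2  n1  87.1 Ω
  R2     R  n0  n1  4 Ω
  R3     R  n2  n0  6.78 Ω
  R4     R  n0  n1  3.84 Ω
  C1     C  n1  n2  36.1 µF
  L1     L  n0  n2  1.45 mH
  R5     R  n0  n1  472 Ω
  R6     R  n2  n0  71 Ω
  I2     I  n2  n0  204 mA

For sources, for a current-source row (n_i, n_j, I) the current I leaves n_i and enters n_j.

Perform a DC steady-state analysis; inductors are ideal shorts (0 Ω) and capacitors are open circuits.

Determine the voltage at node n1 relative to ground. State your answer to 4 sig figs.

Apply KCL at each of the 2 non-ground nodes and solve the resulting linear system.
Node n1: branches {I1, R1, R2, R4, C1, R5} → V_1 = -0.02653
Node n2: branches {I1, R1, R3, C1, L1, R6, I2} → V_2 = 0.000
Source currents: i(L1)=0.1904

-0.02653 V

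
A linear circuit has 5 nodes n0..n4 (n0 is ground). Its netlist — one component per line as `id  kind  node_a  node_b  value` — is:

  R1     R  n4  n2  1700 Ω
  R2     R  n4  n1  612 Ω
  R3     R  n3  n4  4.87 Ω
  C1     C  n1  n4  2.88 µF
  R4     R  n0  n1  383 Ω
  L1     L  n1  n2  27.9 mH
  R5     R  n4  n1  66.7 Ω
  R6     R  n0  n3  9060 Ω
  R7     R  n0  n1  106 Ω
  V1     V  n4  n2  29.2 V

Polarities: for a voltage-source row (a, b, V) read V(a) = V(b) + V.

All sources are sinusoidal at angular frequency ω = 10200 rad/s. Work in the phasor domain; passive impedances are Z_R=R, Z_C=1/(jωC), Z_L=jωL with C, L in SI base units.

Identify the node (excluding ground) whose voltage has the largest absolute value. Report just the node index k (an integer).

Element admittances at ω=10200 rad/s:
  Y(R1) = 0.0005882+0.000j S between n4,n2
  Y(R2) = 0.001634+0.000j S between n4,n1
  Y(R3) = 0.2053+0.000j S between n3,n4
  Y(C1) = 0.000+0.02938j S between n1,n4
  Y(R4) = 0.002611+0.000j S between n0,n1
  Y(L1) = 0.000-0.003514j S between n1,n2
  Y(R5) = 0.01499+0.000j S between n4,n1
  Y(R6) = 0.0001104+0.000j S between n0,n3
  Y(R7) = 0.009434+0.000j S between n0,n1
  V1: constraint V(n4)−V(n2) = 29.2
Assemble and solve the 5×5 MNA system:
  V(n1)=0.02538+0.01642j  V(n2)=-31.97-1.793j  V(n3)=-2.770-1.792j  V(n4)=-2.771-1.793j
  i(V1)=-0.02354+0.1124j

2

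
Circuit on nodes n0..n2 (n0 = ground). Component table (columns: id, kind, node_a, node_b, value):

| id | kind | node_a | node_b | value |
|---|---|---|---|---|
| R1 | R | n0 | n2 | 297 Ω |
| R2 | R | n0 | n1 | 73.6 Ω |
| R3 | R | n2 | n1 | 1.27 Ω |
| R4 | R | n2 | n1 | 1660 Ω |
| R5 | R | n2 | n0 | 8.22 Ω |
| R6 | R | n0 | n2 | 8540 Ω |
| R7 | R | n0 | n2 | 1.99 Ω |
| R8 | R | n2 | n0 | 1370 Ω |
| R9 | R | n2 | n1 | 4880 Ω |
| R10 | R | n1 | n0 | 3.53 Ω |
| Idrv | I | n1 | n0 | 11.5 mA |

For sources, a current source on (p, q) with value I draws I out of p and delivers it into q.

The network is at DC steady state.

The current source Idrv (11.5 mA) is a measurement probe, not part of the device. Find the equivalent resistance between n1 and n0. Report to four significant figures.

R_eq = 1.547 Ω

Element admittances at DC:
  Y(R1) = 0.003367 S between n0,n2
  Y(R2) = 0.01359 S between n0,n1
  Y(R3) = 0.7874 S between n2,n1
  Y(R4) = 0.0006024 S between n2,n1
  Y(R5) = 0.1217 S between n2,n0
  Y(R6) = 0.0001171 S between n0,n2
  Y(R7) = 0.5025 S between n0,n2
  Y(R8) = 0.0007299 S between n2,n0
  Y(R9) = 0.0002049 S between n2,n1
  Y(R10) = 0.2833 S between n1,n0
  Idrv: injects 0.0115 A into n0 (from n1)
Assemble and solve the 2×2 MNA system:
  V(n1)=-0.01779  V(n2)=-0.009897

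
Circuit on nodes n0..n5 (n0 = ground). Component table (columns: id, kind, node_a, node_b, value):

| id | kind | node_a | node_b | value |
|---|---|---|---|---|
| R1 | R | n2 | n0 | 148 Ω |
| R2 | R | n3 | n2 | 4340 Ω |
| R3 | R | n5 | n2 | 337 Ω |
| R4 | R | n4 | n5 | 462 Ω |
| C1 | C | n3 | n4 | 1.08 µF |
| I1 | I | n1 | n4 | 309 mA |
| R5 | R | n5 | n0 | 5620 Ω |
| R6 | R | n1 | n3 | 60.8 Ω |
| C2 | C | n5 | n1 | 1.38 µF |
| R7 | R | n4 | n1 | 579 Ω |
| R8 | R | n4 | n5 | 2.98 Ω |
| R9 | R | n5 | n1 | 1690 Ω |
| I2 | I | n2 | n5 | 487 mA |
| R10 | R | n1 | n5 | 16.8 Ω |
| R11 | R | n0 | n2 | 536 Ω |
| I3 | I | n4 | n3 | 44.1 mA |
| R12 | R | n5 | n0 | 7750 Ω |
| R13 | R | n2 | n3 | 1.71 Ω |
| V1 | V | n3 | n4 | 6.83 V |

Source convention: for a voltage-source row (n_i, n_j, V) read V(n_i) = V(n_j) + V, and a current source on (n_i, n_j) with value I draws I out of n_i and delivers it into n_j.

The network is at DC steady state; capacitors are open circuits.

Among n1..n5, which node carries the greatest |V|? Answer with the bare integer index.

1

Element admittances at DC:
  Y(R1) = 0.006757 S between n2,n0
  Y(R2) = 0.0002304 S between n3,n2
  Y(R3) = 0.002967 S between n5,n2
  Y(R4) = 0.002165 S between n4,n5
  Y(C1) = 0.000 S between n3,n4
  I1: injects 0.309 A into n4 (from n1)
  Y(R5) = 0.0001779 S between n5,n0
  Y(R6) = 0.01645 S between n1,n3
  Y(C2) = 0.000 S between n5,n1
  Y(R7) = 0.001727 S between n4,n1
  Y(R8) = 0.3356 S between n4,n5
  Y(R9) = 0.0005917 S between n5,n1
  I2: injects 0.487 A into n5 (from n2)
  Y(R10) = 0.05952 S between n1,n5
  Y(R11) = 0.001866 S between n0,n2
  I3: injects 0.0441 A into n3 (from n4)
  Y(R12) = 0.0001290 S between n5,n0
  Y(R13) = 0.5848 S between n2,n3
  V1: constraint V(n3)−V(n4) = 6.83
Assemble and solve the 6×6 MNA system:
  V(n1)=-7.542  V(n2)=0.1708  V(n3)=1.031  V(n4)=-5.799  V(n5)=-4.798
  i(V1)=-0.6001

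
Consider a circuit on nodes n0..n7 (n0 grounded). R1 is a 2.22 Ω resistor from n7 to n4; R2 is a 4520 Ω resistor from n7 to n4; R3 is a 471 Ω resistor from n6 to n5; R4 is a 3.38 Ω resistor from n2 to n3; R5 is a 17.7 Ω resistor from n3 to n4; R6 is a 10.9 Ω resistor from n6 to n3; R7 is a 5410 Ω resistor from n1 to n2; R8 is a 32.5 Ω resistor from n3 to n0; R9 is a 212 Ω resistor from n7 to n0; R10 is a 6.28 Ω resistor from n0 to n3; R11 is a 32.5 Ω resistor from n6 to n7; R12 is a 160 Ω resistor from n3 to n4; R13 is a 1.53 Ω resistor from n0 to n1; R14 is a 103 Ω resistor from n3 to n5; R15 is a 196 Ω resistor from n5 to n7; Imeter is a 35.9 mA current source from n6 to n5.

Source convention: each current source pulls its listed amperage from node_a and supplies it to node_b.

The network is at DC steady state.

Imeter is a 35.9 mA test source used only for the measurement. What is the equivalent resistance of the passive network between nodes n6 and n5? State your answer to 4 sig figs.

Apply KCL at each of the 7 non-ground nodes and solve the resulting linear system.
Node n1: branches {R7, R13} → V_1 = -2.293e-07
Node n2: branches {R4, R7} → V_2 = -0.0008111
Node n3: branches {R4, R5, R6, R8, R10, R12, R14} → V_3 = -0.0008116
Node n4: branches {R1, R2, R5, R12} → V_4 = 0.02862
Node n5: branches {R3, R14, R15, Imeter} → V_5 = 2.099
Node n6: branches {R3, R6, R11, Imeter} → V_6 = -0.2448
Node n7: branches {R1, R2, R9, R11, R15} → V_7 = 0.03272

R_eq = 65.28 Ω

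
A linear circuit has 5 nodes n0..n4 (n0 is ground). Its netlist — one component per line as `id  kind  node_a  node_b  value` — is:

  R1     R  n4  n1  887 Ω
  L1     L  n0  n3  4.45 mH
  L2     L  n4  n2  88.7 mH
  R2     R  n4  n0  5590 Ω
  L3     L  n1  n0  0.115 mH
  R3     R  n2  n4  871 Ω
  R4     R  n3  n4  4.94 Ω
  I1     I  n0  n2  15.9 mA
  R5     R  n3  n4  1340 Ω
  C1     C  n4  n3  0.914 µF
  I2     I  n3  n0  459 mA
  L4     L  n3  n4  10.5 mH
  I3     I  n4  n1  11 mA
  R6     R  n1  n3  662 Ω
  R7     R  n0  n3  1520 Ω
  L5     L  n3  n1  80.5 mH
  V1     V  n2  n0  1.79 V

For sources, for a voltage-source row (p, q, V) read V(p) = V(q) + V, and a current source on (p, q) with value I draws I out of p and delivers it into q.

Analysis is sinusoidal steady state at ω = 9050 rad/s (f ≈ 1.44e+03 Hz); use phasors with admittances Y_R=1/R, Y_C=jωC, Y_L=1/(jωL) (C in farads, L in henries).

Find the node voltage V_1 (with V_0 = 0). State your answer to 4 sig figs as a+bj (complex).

0.04142-0.01967j V

Apply KCL at each of the 4 non-ground nodes and solve the resulting linear system.
Node n1: branches {R1, L3, I3, R6, L5} → V_1 = 0.04142-0.01967j
Node n2: branches {L2, R3, I1, V1} → V_2 = 1.790+0.000j
Node n3: branches {L1, R4, R5, C1, I2, L4, R6, R7, L5} → V_3 = -2.700-16.61j
Node n4: branches {R1, L2, R2, R3, R4, R5, C1, L4, I3} → V_4 = -2.613-16.43j
Source currents: i(V1)=-0.009627-0.01338j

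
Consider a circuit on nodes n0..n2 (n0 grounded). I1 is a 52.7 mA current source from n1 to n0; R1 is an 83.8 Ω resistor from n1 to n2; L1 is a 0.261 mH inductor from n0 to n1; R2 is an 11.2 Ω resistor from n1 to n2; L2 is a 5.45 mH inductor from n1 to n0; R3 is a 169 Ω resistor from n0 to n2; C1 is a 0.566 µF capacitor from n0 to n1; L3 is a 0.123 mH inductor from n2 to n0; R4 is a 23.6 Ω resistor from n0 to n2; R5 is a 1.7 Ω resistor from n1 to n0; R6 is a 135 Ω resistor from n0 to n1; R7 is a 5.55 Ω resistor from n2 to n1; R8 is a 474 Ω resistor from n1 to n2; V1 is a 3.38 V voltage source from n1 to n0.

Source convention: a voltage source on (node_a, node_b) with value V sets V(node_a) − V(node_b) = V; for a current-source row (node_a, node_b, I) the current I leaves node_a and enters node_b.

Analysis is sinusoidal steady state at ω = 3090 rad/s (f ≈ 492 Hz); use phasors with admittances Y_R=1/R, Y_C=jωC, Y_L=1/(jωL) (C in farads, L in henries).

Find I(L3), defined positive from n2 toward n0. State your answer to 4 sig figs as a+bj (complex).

Element admittances at ω=3090 rad/s:
  I1: injects 0.0527 A into n0 (from n1)
  Y(R1) = 0.01193+0.000j S between n1,n2
  Y(L1) = 0.000-1.240j S between n0,n1
  Y(R2) = 0.08929+0.000j S between n1,n2
  Y(L2) = 0.000-0.05938j S between n1,n0
  Y(R3) = 0.005917+0.000j S between n0,n2
  Y(C1) = 0.000+0.001749j S between n0,n1
  Y(L3) = 0.000-2.631j S between n2,n0
  Y(R4) = 0.04237+0.000j S between n0,n2
  Y(R5) = 0.5882+0.000j S between n1,n0
  Y(R6) = 0.007407+0.000j S between n0,n1
  Y(R7) = 0.1802+0.000j S between n2,n1
  Y(R8) = 0.002110+0.000j S between n1,n2
  V1: constraint V(n1)−V(n0) = 3.38
Assemble and solve the 3×3 MNA system:
  V(n1)=3.380+0.000j  V(n2)=0.04521+0.3585j
  i(V1)=-3.011+4.487j

0.9433-0.1190j A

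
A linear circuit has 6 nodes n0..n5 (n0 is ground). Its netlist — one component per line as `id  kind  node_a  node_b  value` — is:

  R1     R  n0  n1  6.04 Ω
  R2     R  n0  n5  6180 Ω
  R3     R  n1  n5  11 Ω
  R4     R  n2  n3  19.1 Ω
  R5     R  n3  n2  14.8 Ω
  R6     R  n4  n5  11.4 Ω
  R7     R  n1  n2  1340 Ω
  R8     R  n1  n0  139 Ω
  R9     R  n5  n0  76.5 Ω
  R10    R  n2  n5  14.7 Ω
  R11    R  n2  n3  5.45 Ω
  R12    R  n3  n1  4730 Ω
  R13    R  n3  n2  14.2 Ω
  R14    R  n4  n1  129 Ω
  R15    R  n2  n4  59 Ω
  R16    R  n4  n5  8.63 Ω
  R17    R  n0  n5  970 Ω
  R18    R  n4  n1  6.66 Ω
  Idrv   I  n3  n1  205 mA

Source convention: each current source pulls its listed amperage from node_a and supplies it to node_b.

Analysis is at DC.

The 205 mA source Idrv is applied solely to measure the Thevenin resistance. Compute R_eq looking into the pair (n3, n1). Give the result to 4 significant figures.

Element admittances at DC:
  Y(R1) = 0.1656 S between n0,n1
  Y(R2) = 0.0001618 S between n0,n5
  Y(R3) = 0.09091 S between n1,n5
  Y(R4) = 0.05236 S between n2,n3
  Y(R5) = 0.06757 S between n3,n2
  Y(R6) = 0.08772 S between n4,n5
  Y(R7) = 0.0007463 S between n1,n2
  Y(R8) = 0.007194 S between n1,n0
  Y(R9) = 0.01307 S between n5,n0
  Y(R10) = 0.06803 S between n2,n5
  Y(R11) = 0.1835 S between n2,n3
  Y(R12) = 0.0002114 S between n3,n1
  Y(R13) = 0.07042 S between n3,n2
  Y(R14) = 0.007752 S between n4,n1
  Y(R15) = 0.01695 S between n2,n4
  Y(R16) = 0.1159 S between n4,n5
  Y(R17) = 0.001031 S between n0,n5
  Y(R18) = 0.1502 S between n4,n1
  Idrv: injects 0.205 A into n1 (from n3)
Assemble and solve the 5×5 MNA system:
  V(n1)=0.07210  V(n2)=-3.190  V(n3)=-3.736  V(n4)=-0.5825  V(n5)=-0.8732

R_eq = 18.57 Ω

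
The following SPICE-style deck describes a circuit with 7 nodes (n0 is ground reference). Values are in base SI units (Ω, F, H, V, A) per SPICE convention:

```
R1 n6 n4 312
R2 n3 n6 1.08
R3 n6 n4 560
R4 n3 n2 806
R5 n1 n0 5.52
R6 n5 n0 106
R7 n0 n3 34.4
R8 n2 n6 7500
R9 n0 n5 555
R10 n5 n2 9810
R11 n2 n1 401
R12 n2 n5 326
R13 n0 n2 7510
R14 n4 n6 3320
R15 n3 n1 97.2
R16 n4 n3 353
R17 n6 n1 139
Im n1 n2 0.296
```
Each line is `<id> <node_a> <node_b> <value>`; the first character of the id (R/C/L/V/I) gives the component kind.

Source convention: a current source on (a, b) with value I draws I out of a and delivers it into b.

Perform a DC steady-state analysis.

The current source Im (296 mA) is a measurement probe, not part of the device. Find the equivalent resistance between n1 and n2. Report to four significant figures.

Apply KCL at each of the 6 non-ground nodes and solve the resulting linear system.
Node n1: branches {R5, R11, R15, R17, Im} → V_1 = -0.8184
Node n2: branches {R4, R8, R10, R11, R12, R13, Im} → V_2 = 45.63
Node n3: branches {R2, R4, R7, R15, R16} → V_3 = 1.011
Node n4: branches {R1, R3, R14, R16} → V_4 = 1.006
Node n5: branches {R6, R9, R10, R12} → V_5 = 10.04
Node n6: branches {R1, R2, R3, R8, R14, R17} → V_6 = 1.003

R_eq = 156.9 Ω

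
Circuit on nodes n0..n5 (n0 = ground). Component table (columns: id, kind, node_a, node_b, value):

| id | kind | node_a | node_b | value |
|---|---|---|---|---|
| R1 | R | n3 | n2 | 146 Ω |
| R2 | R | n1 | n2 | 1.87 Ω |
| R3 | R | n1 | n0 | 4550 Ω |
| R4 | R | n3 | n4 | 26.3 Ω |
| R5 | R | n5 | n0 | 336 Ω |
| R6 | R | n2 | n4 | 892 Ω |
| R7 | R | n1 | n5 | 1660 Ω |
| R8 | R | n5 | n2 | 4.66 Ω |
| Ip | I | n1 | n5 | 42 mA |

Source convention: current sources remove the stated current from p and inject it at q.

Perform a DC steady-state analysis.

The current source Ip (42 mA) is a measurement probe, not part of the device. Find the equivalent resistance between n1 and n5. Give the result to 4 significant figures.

Apply KCL at each of the 5 non-ground nodes and solve the resulting linear system.
Node n1: branches {R2, R3, R7, Ip} → V_1 = -0.2541
Node n2: branches {R1, R2, R6, R8} → V_2 = -0.1759
Node n3: branches {R1, R4} → V_3 = -0.1759
Node n4: branches {R4, R6} → V_4 = -0.1759
Node n5: branches {R5, R7, R8, Ip} → V_5 = 0.01876

R_eq = 6.496 Ω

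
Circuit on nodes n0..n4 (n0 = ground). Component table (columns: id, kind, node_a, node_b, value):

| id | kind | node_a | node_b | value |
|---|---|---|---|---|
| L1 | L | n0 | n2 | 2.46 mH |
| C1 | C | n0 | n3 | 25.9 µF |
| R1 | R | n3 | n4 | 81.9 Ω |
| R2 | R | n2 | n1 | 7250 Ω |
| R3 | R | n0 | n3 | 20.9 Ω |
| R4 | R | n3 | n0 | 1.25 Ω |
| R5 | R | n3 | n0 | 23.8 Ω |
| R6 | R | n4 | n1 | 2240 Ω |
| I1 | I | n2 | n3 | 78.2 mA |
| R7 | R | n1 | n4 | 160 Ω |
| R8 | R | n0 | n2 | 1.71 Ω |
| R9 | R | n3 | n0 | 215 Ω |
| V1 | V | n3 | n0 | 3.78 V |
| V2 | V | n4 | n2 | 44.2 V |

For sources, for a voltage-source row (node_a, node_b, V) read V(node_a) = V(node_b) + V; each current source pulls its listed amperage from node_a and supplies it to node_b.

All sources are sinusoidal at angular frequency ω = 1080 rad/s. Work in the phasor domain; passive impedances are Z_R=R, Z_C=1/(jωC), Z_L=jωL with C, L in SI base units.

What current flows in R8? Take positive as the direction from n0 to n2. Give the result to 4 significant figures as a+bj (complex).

Apply KCL at each of the 4 non-ground nodes and solve the resulting linear system.
Node n1: branches {R2, R6, R7} → V_1 = 42.62-0.4320j
Node n2: branches {L1, R2, I1, R8, V2} → V_2 = -0.6853-0.4320j
Node n3: branches {C1, R1, R3, R4, R5, I1, R9, V1} → V_3 = 3.780+0.000j
Node n4: branches {R1, R6, R7, V2} → V_4 = 43.51-0.4320j
Source currents: i(V1)=-2.818-0.1110j, i(V2)=-0.4911+0.005275j

0.4007+0.2527j A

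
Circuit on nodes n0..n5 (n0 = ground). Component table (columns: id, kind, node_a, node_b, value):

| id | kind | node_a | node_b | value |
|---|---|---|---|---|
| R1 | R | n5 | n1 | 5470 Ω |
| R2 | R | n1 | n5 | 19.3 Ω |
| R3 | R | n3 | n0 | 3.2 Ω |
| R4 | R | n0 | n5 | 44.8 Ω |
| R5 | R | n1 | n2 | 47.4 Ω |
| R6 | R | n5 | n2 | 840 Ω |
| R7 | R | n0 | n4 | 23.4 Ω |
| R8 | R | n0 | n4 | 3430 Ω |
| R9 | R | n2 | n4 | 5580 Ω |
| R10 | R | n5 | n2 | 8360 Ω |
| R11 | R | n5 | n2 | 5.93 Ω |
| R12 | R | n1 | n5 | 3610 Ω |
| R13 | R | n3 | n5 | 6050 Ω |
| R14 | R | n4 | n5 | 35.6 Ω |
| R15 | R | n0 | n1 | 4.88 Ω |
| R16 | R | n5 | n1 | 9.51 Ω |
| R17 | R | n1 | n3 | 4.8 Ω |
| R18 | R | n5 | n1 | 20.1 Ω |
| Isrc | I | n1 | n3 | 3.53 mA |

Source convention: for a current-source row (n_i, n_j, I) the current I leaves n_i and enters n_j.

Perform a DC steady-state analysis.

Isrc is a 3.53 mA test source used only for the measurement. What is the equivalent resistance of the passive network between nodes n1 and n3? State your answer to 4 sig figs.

Apply KCL at each of the 5 non-ground nodes and solve the resulting linear system.
Node n1: branches {R1, R2, R5, R12, R15, R16, R17, R18, Isrc} → V_1 = -0.005825
Node n2: branches {R5, R6, R9, R10, R11} → V_2 = -0.005048
Node n3: branches {R3, R13, R17, Isrc} → V_3 = 0.004444
Node n4: branches {R7, R8, R9, R14} → V_4 = -0.001965
Node n5: branches {R1, R2, R4, R6, R10, R11, R12, R13, R14, R16, R18} → V_5 = -0.004955

R_eq = 2.909 Ω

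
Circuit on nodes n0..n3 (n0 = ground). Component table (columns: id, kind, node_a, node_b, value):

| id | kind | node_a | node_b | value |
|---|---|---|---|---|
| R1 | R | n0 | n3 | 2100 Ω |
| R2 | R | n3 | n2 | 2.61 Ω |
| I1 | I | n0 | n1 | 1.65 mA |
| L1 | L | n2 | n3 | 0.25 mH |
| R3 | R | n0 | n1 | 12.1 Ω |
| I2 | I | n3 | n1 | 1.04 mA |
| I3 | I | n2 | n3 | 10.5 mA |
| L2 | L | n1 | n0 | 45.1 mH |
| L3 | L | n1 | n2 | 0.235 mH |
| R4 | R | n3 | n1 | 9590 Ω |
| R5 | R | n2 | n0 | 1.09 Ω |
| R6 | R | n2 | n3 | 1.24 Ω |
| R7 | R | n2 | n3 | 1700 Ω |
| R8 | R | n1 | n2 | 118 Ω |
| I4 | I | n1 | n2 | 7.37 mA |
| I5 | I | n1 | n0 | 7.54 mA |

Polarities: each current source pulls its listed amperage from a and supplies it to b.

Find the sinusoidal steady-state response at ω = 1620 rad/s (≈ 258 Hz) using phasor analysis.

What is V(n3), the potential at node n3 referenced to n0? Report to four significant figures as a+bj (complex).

Apply KCL at each of the 3 non-ground nodes and solve the resulting linear system.
Node n1: branches {I1, R3, I2, L2, L3, R4, R8, I4, I5} → V_1 = -0.005936-0.004159j
Node n2: branches {R2, L1, I3, L3, R5, R6, R7, R8, I4} → V_2 = -0.005821+0.0002843j
Node n3: branches {R1, R2, L1, I2, I3, R4, R6, R7} → V_3 = -0.004321+0.003394j

-0.004321+0.003394j V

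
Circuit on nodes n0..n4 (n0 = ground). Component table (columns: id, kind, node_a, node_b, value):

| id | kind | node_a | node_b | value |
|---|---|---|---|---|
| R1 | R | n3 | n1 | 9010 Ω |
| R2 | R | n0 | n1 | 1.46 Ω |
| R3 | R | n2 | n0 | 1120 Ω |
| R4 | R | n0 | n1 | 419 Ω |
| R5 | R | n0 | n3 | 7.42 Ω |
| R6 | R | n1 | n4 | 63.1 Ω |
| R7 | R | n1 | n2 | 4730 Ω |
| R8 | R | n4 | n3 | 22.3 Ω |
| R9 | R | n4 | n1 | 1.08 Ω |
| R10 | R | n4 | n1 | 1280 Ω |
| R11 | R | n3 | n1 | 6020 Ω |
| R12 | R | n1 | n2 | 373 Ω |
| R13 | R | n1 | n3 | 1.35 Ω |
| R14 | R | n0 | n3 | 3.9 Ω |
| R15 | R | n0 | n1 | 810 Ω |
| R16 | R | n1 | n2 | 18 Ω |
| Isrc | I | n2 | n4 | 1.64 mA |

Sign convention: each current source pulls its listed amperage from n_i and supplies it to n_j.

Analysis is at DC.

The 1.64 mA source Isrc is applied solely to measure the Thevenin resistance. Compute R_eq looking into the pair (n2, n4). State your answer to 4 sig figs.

R_eq = 17.87 Ω

Element admittances at DC:
  Y(R1) = 0.0001110 S between n3,n1
  Y(R2) = 0.6849 S between n0,n1
  Y(R3) = 0.0008929 S between n2,n0
  Y(R4) = 0.002387 S between n0,n1
  Y(R5) = 0.1348 S between n0,n3
  Y(R6) = 0.01585 S between n1,n4
  Y(R7) = 0.0002114 S between n1,n2
  Y(R8) = 0.04484 S between n4,n3
  Y(R9) = 0.9259 S between n4,n1
  Y(R10) = 0.0007813 S between n4,n1
  Y(R11) = 0.0001661 S between n3,n1
  Y(R12) = 0.002681 S between n1,n2
  Y(R13) = 0.7407 S between n1,n3
  Y(R14) = 0.2564 S between n0,n3
  Y(R15) = 0.001235 S between n0,n1
  Y(R16) = 0.05556 S between n1,n2
  Isrc: injects 0.00164 A into n4 (from n2)
Assemble and solve the 4×4 MNA system:
  V(n1)=-1.266e-07  V(n2)=-0.02764  V(n3)=6.330e-05  V(n4)=0.001664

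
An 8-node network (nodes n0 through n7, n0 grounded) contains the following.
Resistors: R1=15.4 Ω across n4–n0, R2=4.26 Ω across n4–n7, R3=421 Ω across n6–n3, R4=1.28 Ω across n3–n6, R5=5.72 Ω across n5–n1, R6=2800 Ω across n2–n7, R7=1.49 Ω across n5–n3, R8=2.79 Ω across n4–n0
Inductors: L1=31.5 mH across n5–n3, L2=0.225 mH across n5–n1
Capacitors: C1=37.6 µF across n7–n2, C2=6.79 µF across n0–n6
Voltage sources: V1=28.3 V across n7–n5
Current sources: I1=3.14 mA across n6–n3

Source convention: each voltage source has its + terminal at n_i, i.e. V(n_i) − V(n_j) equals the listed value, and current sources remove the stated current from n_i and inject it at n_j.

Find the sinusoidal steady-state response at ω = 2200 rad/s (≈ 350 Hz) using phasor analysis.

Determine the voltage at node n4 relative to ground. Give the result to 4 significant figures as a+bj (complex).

0.1375+0.9799j V

MNA unknowns: 7 node voltages V₁..V_7 plus 1 source current (V1)
R1: Y=0.06494+0.000j on G[4,0]
R2: Y=0.2347+0.000j on G[4,7]
R3: Y=0.002375+0.000j on G[6,3]
R4: Y=0.7812+0.000j on G[3,6]
L1: Y=0.000-0.01443j on G[5,3]
R5: Y=0.1748+0.000j on G[5,1]
R6: Y=0.0003571+0.000j on G[2,7]
C1: Y=0.000+0.08272j on G[7,2]
R7: Y=0.6711+0.000j on G[5,3]
C2: Y=0.000+0.01494j on G[0,6]
L2: Y=0.000-2.020j on G[5,1]
R8: Y=0.3584+0.000j on G[4,0]
V1: row V7−V5=28.3, i_V1 at 7,5
I1: z[6]−=0.00314, z[3]+=0.00314
solve → V1=-27.91+2.747j, V2=0.3854+2.747j, V3=-27.84+3.367j, V4=0.1375+0.9799j, V5=-27.91+2.747j, V6=-27.77+3.896j, V7=0.3854+2.747j
aux → i_V1=-0.05820-0.4148j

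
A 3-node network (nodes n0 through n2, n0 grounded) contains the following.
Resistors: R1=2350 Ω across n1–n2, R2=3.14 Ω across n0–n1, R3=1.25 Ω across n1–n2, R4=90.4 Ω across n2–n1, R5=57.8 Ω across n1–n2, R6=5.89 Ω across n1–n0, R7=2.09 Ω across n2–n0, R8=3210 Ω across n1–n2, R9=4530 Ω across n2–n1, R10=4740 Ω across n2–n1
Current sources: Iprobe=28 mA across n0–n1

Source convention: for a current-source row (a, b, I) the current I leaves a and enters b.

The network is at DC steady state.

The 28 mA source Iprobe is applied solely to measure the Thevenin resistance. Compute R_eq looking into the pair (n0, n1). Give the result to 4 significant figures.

R_eq = 1.263 Ω

Element admittances at DC:
  Y(R1) = 0.0004255 S between n1,n2
  Y(R2) = 0.3185 S between n0,n1
  Y(R3) = 0.8000 S between n1,n2
  Y(R4) = 0.01106 S between n2,n1
  Y(R5) = 0.01730 S between n1,n2
  Y(R6) = 0.1698 S between n1,n0
  Y(R7) = 0.4785 S between n2,n0
  Y(R8) = 0.0003115 S between n1,n2
  Y(R9) = 0.0002208 S between n2,n1
  Y(R10) = 0.0002110 S between n2,n1
  Iprobe: injects 0.028 A into n1 (from n0)
Assemble and solve the 2×2 MNA system:
  V(n1)=0.03537  V(n2)=0.02243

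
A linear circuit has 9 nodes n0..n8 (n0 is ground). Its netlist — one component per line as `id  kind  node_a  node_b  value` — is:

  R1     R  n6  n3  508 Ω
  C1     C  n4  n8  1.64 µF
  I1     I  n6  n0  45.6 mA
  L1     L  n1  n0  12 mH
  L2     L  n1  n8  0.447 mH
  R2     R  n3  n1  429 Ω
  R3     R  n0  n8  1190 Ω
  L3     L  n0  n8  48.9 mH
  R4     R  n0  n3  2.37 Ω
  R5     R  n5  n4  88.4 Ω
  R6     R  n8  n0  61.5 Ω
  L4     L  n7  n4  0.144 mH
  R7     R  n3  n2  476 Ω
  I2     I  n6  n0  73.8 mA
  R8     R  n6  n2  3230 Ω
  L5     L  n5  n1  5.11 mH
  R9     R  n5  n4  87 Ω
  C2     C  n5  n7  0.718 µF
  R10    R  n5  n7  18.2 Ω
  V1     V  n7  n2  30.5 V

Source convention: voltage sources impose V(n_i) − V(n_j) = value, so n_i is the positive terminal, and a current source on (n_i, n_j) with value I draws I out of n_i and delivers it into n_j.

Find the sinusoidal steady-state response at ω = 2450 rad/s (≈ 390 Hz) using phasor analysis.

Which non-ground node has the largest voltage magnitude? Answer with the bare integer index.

Element admittances at ω=2450 rad/s:
  Y(R1) = 0.001969+0.000j S between n6,n3
  Y(C1) = 0.000+0.004018j S between n4,n8
  I1: injects 0.0456 A into n0 (from n6)
  Y(L1) = 0.000-0.03401j S between n1,n0
  Y(L2) = 0.000-0.9131j S between n1,n8
  Y(R2) = 0.002331+0.000j S between n3,n1
  Y(R3) = 0.0008403+0.000j S between n0,n8
  Y(L3) = 0.000-0.008347j S between n0,n8
  Y(R4) = 0.4219+0.000j S between n0,n3
  Y(R5) = 0.01131+0.000j S between n5,n4
  Y(R6) = 0.01626+0.000j S between n8,n0
  Y(L4) = 0.000-2.834j S between n7,n4
  Y(R7) = 0.002101+0.000j S between n3,n2
  I2: injects 0.0738 A into n0 (from n6)
  Y(R8) = 0.0003096+0.000j S between n6,n2
  Y(L5) = 0.000-0.07988j S between n5,n1
  Y(R9) = 0.01149+0.000j S between n5,n4
  Y(C2) = 0.000+0.001759j S between n5,n7
  Y(R10) = 0.05495+0.000j S between n5,n7
  V1: constraint V(n7)−V(n2) = 30.5
Assemble and solve the 9×9 MNA system:
  V(n1)=0.5184+0.9676j  V(n2)=-29.20+1.547j  V(n3)=-0.4011+0.01388j  V(n4)=1.300+1.543j  V(n5)=0.6027+1.648j  V(n6)=-56.73+0.2223j  V(n7)=1.300+1.547j  V(n8)=0.5279+0.9464j
  i(V1)=-0.05198+0.003632j

6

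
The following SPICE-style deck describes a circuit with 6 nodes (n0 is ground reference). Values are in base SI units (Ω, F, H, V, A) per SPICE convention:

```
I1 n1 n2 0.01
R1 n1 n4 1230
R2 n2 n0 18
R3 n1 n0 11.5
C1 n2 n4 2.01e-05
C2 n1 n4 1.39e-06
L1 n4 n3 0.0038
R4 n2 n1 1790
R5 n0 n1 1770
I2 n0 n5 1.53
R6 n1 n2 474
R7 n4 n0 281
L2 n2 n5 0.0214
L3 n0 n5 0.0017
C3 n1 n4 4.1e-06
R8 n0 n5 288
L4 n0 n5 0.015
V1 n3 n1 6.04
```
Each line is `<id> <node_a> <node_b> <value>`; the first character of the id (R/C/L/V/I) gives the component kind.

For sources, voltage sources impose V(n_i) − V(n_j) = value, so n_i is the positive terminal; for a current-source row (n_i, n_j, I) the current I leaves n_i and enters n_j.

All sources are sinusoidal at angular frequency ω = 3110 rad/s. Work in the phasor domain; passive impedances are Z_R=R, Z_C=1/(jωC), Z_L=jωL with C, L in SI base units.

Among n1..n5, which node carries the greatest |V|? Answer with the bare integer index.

MNA unknowns: 5 node voltages V₁..V_5 plus 1 source current (V1)
I1: z[1]−=0.01, z[2]+=0.01
R1: Y=0.0008130+0.000j on G[1,4]
R2: Y=0.05556+0.000j on G[2,0]
R3: Y=0.08696+0.000j on G[1,0]
C1: Y=0.000+0.06251j on G[2,4]
C2: Y=0.000+0.004323j on G[1,4]
L1: Y=0.000-0.08462j on G[4,3]
R4: Y=0.0005587+0.000j on G[2,1]
R5: Y=0.0005650+0.000j on G[0,1]
I2: z[0]−=1.53, z[5]+=1.53
R6: Y=0.002110+0.000j on G[1,2]
R7: Y=0.003559+0.000j on G[4,0]
L2: Y=0.000-0.01503j on G[2,5]
L3: Y=0.000-0.1891j on G[0,5]
C3: Y=0.000+0.01275j on G[1,4]
R8: Y=0.003472+0.000j on G[0,5]
L4: Y=0.000-0.02144j on G[0,5]
V1: row V3−V1=6.04, i_V1 at 3,1
solve → V1=-2.336+0.5857j, V2=5.101+0.5075j, V3=3.704+0.5857j, V4=4.429-2.669j, V5=0.4445+6.809j
aux → i_V1=-0.2754-0.06140j

5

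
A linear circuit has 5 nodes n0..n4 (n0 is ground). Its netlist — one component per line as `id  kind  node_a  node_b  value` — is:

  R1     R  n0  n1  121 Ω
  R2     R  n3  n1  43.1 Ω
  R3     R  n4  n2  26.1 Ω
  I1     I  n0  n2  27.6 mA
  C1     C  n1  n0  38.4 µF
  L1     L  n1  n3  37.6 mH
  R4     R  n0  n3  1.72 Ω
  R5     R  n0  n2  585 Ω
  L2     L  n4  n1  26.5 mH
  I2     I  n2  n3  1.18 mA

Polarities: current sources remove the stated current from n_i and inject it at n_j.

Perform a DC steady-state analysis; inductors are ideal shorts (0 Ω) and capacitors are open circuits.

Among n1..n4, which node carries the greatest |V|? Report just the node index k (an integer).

2

Element admittances at DC:
  Y(R1) = 0.008264 S between n0,n1
  Y(R2) = 0.02320 S between n3,n1
  Y(R3) = 0.03831 S between n4,n2
  I1: injects 0.0276 A into n2 (from n0)
  Y(C1) = 0.000 S between n1,n0
  L1: short n1↔n3 (DC inductor)
  Y(R4) = 0.5814 S between n0,n3
  Y(R5) = 0.001709 S between n0,n2
  L2: short n4↔n1 (DC inductor)
  I2: injects 0.00118 A into n3 (from n2)
Assemble and solve the 6×6 MNA system:
  V(n1)=0.04477  V(n2)=0.7030  V(n3)=0.04477  V(n4)=0.04477
  i(L1)=0.02485  i(L2)=0.02522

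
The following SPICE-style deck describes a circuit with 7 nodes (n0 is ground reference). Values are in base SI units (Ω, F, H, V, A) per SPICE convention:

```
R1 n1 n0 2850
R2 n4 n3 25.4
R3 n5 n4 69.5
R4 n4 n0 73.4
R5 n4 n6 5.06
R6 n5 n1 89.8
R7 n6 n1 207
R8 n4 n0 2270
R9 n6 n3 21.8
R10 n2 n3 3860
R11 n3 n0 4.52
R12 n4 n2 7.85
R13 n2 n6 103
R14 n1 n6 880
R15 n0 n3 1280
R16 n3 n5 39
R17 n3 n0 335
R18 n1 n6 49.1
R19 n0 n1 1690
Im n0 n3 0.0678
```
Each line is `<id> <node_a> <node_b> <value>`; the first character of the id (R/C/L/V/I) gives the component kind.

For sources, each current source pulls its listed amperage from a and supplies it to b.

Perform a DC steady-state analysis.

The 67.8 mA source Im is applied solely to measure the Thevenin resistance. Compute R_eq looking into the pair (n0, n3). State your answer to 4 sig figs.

R_eq = 4.204 Ω

Apply KCL at each of the 6 non-ground nodes and solve the resulting linear system.
Node n1: branches {R1, R6, R7, R14, R18, R19} → V_1 = 0.2493
Node n2: branches {R10, R12, R13} → V_2 = 0.2446
Node n3: branches {R2, R9, R10, R11, R15, R16, R17, Im} → V_3 = 0.2850
Node n4: branches {R2, R3, R4, R5, R8, R12} → V_4 = 0.2440
Node n5: branches {R3, R6, R16} → V_5 = 0.2657
Node n6: branches {R5, R7, R9, R13, R14, R18} → V_6 = 0.2513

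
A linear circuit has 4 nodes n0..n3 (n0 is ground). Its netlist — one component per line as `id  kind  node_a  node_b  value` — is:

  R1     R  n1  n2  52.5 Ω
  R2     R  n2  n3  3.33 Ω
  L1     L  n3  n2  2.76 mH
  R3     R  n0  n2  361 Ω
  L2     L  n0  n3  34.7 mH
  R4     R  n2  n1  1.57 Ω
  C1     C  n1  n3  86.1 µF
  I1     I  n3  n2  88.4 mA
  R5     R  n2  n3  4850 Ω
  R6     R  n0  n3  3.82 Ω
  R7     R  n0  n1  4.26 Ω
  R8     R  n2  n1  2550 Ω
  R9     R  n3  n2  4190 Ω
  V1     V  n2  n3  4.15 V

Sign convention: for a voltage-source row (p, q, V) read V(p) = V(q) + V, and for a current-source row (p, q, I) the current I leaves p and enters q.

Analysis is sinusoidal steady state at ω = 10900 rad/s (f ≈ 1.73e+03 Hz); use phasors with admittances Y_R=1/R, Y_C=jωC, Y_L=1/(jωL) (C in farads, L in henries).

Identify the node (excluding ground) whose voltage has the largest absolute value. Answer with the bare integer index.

Element admittances at ω=10900 rad/s:
  Y(R1) = 0.01905+0.000j S between n1,n2
  Y(R2) = 0.3003+0.000j S between n2,n3
  Y(L1) = 0.000-0.03324j S between n3,n2
  Y(R3) = 0.002770+0.000j S between n0,n2
  Y(L2) = 0.000-0.002644j S between n0,n3
  Y(R4) = 0.6369+0.000j S between n2,n1
  Y(C1) = 0.000+0.9385j S between n1,n3
  I1: injects 0.0884 A into n2 (from n3)
  Y(R5) = 0.0002062+0.000j S between n2,n3
  Y(R6) = 0.2618+0.000j S between n0,n3
  Y(R7) = 0.2347+0.000j S between n0,n1
  Y(R8) = 0.0003922+0.000j S between n2,n1
  Y(R9) = 0.0002387+0.000j S between n3,n2
  V1: constraint V(n2)−V(n3) = 4.15
Assemble and solve the 4×4 MNA system:
  V(n1)=0.7309-0.9145j  V(n2)=3.450+0.8044j  V(n3)=-0.7000+0.8044j
  i(V1)=-2.954-0.9925j

2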